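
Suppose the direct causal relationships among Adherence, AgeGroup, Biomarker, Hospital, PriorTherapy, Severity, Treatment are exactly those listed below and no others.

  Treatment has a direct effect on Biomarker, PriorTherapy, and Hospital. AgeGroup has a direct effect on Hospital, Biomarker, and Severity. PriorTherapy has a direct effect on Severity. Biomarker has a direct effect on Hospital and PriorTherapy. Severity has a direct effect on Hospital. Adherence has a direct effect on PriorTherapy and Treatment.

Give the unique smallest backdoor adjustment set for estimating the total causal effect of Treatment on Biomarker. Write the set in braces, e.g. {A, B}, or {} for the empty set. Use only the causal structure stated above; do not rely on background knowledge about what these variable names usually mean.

{}

Variables eligible for adjustment (non-descendants of Treatment, excluding Treatment and Biomarker): {Adherence, AgeGroup}.
Backdoor paths from Treatment to Biomarker:
  P1: Treatment <- Adherence -> PriorTherapy <- Biomarker
  P2: Treatment <- Adherence -> PriorTherapy -> Severity <- AgeGroup -> Biomarker
  P3: Treatment <- Adherence -> PriorTherapy -> Severity <- AgeGroup -> Hospital <- Biomarker
  P4: Treatment <- Adherence -> PriorTherapy -> Severity -> Hospital <- AgeGroup -> Biomarker
  P5: Treatment <- Adherence -> PriorTherapy -> Severity -> Hospital <- Biomarker
Each backdoor path contains an unconditioned collider, so every path is already blocked with the empty conditioning set:
  P1: blocked at collider PriorTherapy (neither it nor any descendant is in the conditioning set).
  P2: blocked at collider Severity (neither it nor any descendant is in the conditioning set).
  P3: blocked at collider Severity (neither it nor any descendant is in the conditioning set).
  P4: blocked at collider Hospital (neither it nor any descendant is in the conditioning set).
  P5: blocked at collider Hospital (neither it nor any descendant is in the conditioning set).
The empty set is therefore the unique smallest valid set.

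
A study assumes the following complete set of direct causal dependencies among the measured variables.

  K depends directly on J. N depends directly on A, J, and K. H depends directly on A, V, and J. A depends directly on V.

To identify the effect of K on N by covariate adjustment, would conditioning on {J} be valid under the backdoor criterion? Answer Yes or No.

Yes

Backdoor paths from K to N (paths whose first edge points into K):
  P1: K <- J -> H <- V -> A -> N
  P2: K <- J -> H <- A -> N
  P3: K <- J -> N
Condition 1 (no descendant of K in the set): holds — descendants of K are {N}; none are in {J}.
Condition 2 (every backdoor path blocked by {J}):
  P1: blocked at fork node J ∈ conditioning set.
  P2: blocked at fork node J ∈ conditioning set.
  P3: blocked at fork node J ∈ conditioning set.
{J} satisfies the backdoor criterion.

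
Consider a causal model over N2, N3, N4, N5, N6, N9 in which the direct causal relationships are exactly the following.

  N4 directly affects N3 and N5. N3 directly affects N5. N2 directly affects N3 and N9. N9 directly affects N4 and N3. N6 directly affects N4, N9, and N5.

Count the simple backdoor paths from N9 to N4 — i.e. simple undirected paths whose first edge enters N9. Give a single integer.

A backdoor path from N9 to N4 is any simple undirected path whose first edge points into N9 (i.e. leaves N9 via a parent).
Parents of N9: {N2, N6}.
Enumerating:
  P1: N9 <- N2 -> N3 <- N4
  P2: N9 <- N2 -> N3 -> N5 <- N6 -> N4
  P3: N9 <- N2 -> N3 -> N5 <- N4
  P4: N9 <- N6 -> N4
  P5: N9 <- N6 -> N5 <- N4
  P6: N9 <- N6 -> N5 <- N3 <- N4
That exhausts the simple backdoor paths. Count: 6.

6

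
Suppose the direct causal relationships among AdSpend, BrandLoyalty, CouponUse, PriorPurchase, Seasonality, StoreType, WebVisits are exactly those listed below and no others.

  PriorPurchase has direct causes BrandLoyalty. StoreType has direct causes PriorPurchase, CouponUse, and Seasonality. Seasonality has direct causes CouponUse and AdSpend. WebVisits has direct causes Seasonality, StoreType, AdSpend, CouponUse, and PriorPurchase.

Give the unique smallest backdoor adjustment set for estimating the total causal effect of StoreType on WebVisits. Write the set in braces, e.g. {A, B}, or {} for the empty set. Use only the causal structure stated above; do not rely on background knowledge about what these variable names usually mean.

Variables eligible for adjustment (non-descendants of StoreType, excluding StoreType and WebVisits): {AdSpend, BrandLoyalty, CouponUse, PriorPurchase, Seasonality}.
Backdoor paths from StoreType to WebVisits:
  P1: StoreType <- CouponUse -> Seasonality <- AdSpend -> WebVisits
  P2: StoreType <- CouponUse -> Seasonality -> WebVisits
  P3: StoreType <- CouponUse -> WebVisits
  P4: StoreType <- Seasonality <- AdSpend -> WebVisits
  P5: StoreType <- Seasonality <- CouponUse -> WebVisits
  P6: StoreType <- Seasonality -> WebVisits
  P7: StoreType <- PriorPurchase -> WebVisits
The empty set is not sufficient: P2 (StoreType <- CouponUse -> Seasonality -> WebVisits) has no collider blocking it and no conditioned non-collider, so it is open.
Try {CouponUse, PriorPurchase, Seasonality}:
  P1: blocked at fork node CouponUse ∈ conditioning set.
  P2: blocked at fork node CouponUse ∈ conditioning set.
  P3: blocked at fork node CouponUse ∈ conditioning set.
  P4: blocked at chain node Seasonality ∈ conditioning set.
  P5: blocked at chain node Seasonality ∈ conditioning set.
  P6: blocked at fork node Seasonality ∈ conditioning set.
  P7: blocked at fork node PriorPurchase ∈ conditioning set.
{CouponUse, PriorPurchase, Seasonality} contains no descendant of StoreType and blocks every backdoor path.
Every element of {CouponUse, PriorPurchase, Seasonality} is needed (dropping CouponUse leaves P1 open; dropping PriorPurchase leaves P7 open; dropping Seasonality leaves P4 open), so no proper subset is valid.
Among all size-3 subsets of the eligible variables, only {CouponUse, PriorPurchase, Seasonality} blocks every backdoor path, so it is the unique smallest valid adjustment set.

{CouponUse, PriorPurchase, Seasonality}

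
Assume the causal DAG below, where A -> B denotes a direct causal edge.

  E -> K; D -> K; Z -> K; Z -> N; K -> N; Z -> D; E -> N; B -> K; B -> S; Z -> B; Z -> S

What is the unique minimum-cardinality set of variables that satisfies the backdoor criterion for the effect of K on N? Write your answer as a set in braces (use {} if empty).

{E, Z}

Variables eligible for adjustment (non-descendants of K, excluding K and N): {B, D, E, S, Z}.
Backdoor paths from K to N:
  P1: K <- Z -> N
  P2: K <- D <- Z -> N
  P3: K <- E -> N
  P4: K <- B <- Z -> N
  P5: K <- B -> S <- Z -> N
The empty set is not sufficient: P1 (K <- Z -> N) has no collider blocking it and no conditioned non-collider, so it is open.
Try {E, Z}:
  P1: blocked at fork node Z ∈ conditioning set.
  P2: blocked at fork node Z ∈ conditioning set.
  P3: blocked at fork node E ∈ conditioning set.
  P4: blocked at fork node Z ∈ conditioning set.
  P5: blocked at collider S (neither it nor any descendant is in the conditioning set).
{E, Z} contains no descendant of K and blocks every backdoor path.
Every element of {E, Z} is needed (dropping E leaves P3 open; dropping Z leaves P1 open), so no proper subset is valid.
Among all size-2 subsets of the eligible variables, only {E, Z} blocks every backdoor path, so it is the unique smallest valid adjustment set.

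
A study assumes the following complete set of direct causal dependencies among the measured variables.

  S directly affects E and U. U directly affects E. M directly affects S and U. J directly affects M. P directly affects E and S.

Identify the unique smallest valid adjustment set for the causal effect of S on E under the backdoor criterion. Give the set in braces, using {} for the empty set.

{M, P}

Variables eligible for adjustment (non-descendants of S, excluding S and E): {J, M, P}.
Backdoor paths from S to E:
  P1: S <- M -> U -> E
  P2: S <- P -> E
The empty set is not sufficient: P1 (S <- M -> U -> E) has no collider blocking it and no conditioned non-collider, so it is open.
Try {M, P}:
  P1: blocked at fork node M ∈ conditioning set.
  P2: blocked at fork node P ∈ conditioning set.
{M, P} contains no descendant of S and blocks every backdoor path.
Every element of {M, P} is needed (dropping M leaves P1 open; dropping P leaves P2 open), so no proper subset is valid.
Among all size-2 subsets of the eligible variables, only {M, P} blocks every backdoor path, so it is the unique smallest valid adjustment set.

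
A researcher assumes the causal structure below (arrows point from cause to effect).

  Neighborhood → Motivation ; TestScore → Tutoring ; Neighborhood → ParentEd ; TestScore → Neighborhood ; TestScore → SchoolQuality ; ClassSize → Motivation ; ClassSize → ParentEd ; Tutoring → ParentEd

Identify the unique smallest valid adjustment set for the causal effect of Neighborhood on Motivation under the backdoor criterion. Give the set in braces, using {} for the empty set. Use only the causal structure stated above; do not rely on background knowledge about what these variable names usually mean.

Variables eligible for adjustment (non-descendants of Neighborhood, excluding Neighborhood and Motivation): {ClassSize, SchoolQuality, TestScore, Tutoring}.
Backdoor paths from Neighborhood to Motivation:
  P1: Neighborhood <- TestScore -> Tutoring -> ParentEd <- ClassSize -> Motivation
Each backdoor path contains an unconditioned collider, so every path is already blocked with the empty conditioning set:
  P1: blocked at collider ParentEd (neither it nor any descendant is in the conditioning set).
The empty set is therefore the unique smallest valid set.

{}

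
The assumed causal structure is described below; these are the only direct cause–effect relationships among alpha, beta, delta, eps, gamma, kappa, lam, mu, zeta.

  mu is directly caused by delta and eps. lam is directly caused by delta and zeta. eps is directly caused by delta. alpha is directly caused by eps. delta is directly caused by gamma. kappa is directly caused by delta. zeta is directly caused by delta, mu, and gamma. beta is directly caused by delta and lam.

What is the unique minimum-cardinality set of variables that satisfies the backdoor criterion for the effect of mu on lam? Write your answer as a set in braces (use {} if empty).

Variables eligible for adjustment (non-descendants of mu, excluding mu and lam): {alpha, delta, eps, gamma, kappa}.
Backdoor paths from mu to lam:
  P1: mu <- delta <- gamma -> zeta -> lam
  P2: mu <- delta -> zeta -> lam
  P3: mu <- delta -> lam
  P4: mu <- delta -> beta <- lam
  P5: mu <- eps <- delta <- gamma -> zeta -> lam
  P6: mu <- eps <- delta -> zeta -> lam
  P7: mu <- eps <- delta -> lam
  P8: mu <- eps <- delta -> beta <- lam
The empty set is not sufficient: P1 (mu <- delta <- gamma -> zeta -> lam) has no collider blocking it and no conditioned non-collider, so it is open.
Try {delta}:
  P1: blocked at chain node delta ∈ conditioning set.
  P2: blocked at fork node delta ∈ conditioning set.
  P3: blocked at fork node delta ∈ conditioning set.
  P4: blocked at fork node delta ∈ conditioning set.
  P5: blocked at chain node delta ∈ conditioning set.
  P6: blocked at fork node delta ∈ conditioning set.
  P7: blocked at fork node delta ∈ conditioning set.
  P8: blocked at fork node delta ∈ conditioning set.
{delta} contains no descendant of mu and blocks every backdoor path.
No other singleton works — e.g. {gamma} leaves P2 open — so {delta} is the unique smallest valid adjustment set.

{delta}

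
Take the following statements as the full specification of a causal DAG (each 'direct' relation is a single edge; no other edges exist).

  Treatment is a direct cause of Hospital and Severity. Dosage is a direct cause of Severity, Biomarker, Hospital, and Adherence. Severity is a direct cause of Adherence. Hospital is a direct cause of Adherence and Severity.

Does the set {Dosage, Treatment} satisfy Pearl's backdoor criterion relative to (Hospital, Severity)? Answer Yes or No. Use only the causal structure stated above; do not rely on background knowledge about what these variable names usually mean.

Backdoor paths from Hospital to Severity (paths whose first edge points into Hospital):
  P1: Hospital <- Dosage -> Severity
  P2: Hospital <- Dosage -> Adherence <- Severity
  P3: Hospital <- Treatment -> Severity
Condition 1 (no descendant of Hospital in the set): holds — descendants of Hospital are {Adherence, Severity}; none are in {Dosage, Treatment}.
Condition 2 (every backdoor path blocked by {Dosage, Treatment}):
  P1: blocked at fork node Dosage ∈ conditioning set.
  P2: blocked at fork node Dosage ∈ conditioning set.
  P3: blocked at fork node Treatment ∈ conditioning set.
{Dosage, Treatment} satisfies the backdoor criterion.

Yes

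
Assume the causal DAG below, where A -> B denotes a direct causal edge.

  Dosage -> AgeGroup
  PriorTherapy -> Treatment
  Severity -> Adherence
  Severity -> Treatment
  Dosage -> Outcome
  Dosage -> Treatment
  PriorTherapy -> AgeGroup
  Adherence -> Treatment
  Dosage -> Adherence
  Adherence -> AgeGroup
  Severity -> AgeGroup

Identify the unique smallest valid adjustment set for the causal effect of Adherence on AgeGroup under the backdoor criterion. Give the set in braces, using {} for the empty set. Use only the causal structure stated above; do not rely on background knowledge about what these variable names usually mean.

{Dosage, Severity}

Variables eligible for adjustment (non-descendants of Adherence, excluding Adherence and AgeGroup): {Dosage, Outcome, PriorTherapy, Severity}.
Backdoor paths from Adherence to AgeGroup:
  P1: Adherence <- Dosage -> Treatment <- Severity -> AgeGroup
  P2: Adherence <- Dosage -> Treatment <- PriorTherapy -> AgeGroup
  P3: Adherence <- Dosage -> AgeGroup
  P4: Adherence <- Severity -> Treatment <- Dosage -> AgeGroup
  P5: Adherence <- Severity -> Treatment <- PriorTherapy -> AgeGroup
  P6: Adherence <- Severity -> AgeGroup
The empty set is not sufficient: P3 (Adherence <- Dosage -> AgeGroup) has no collider blocking it and no conditioned non-collider, so it is open.
Try {Dosage, Severity}:
  P1: blocked at fork node Dosage ∈ conditioning set.
  P2: blocked at fork node Dosage ∈ conditioning set.
  P3: blocked at fork node Dosage ∈ conditioning set.
  P4: blocked at fork node Severity ∈ conditioning set.
  P5: blocked at fork node Severity ∈ conditioning set.
  P6: blocked at fork node Severity ∈ conditioning set.
{Dosage, Severity} contains no descendant of Adherence and blocks every backdoor path.
Every element of {Dosage, Severity} is needed (dropping Dosage leaves P3 open; dropping Severity leaves P6 open), so no proper subset is valid.
Among all size-2 subsets of the eligible variables, only {Dosage, Severity} blocks every backdoor path, so it is the unique smallest valid adjustment set.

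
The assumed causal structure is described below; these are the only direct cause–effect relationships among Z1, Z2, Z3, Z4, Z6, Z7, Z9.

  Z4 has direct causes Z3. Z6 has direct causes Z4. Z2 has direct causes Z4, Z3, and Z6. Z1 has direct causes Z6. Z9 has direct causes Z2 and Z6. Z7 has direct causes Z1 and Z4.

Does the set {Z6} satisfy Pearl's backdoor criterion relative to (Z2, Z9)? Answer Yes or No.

Yes

Backdoor paths from Z2 to Z9 (paths whose first edge points into Z2):
  P1: Z2 <- Z3 -> Z4 -> Z6 -> Z9
  P2: Z2 <- Z3 -> Z4 -> Z7 <- Z1 <- Z6 -> Z9
  P3: Z2 <- Z4 -> Z6 -> Z9
  P4: Z2 <- Z4 -> Z7 <- Z1 <- Z6 -> Z9
  P5: Z2 <- Z6 -> Z9
Condition 1 (no descendant of Z2 in the set): holds — descendants of Z2 are {Z9}; none are in {Z6}.
Condition 2 (every backdoor path blocked by {Z6}):
  P1: blocked at chain node Z6 ∈ conditioning set.
  P2: blocked at collider Z7 (neither it nor any descendant is in the conditioning set).
  P3: blocked at chain node Z6 ∈ conditioning set.
  P4: blocked at collider Z7 (neither it nor any descendant is in the conditioning set).
  P5: blocked at fork node Z6 ∈ conditioning set.
{Z6} satisfies the backdoor criterion.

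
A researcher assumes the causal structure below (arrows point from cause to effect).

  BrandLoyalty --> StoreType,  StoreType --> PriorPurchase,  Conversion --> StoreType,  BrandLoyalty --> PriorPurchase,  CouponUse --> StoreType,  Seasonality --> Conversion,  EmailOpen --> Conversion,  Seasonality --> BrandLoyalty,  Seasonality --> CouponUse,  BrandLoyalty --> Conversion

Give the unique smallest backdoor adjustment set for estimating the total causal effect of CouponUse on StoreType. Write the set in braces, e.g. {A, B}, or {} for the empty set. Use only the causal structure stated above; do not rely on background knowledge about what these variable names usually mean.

{Seasonality}

Variables eligible for adjustment (non-descendants of CouponUse, excluding CouponUse and StoreType): {BrandLoyalty, Conversion, EmailOpen, Seasonality}.
Backdoor paths from CouponUse to StoreType:
  P1: CouponUse <- Seasonality -> BrandLoyalty -> Conversion -> StoreType
  P2: CouponUse <- Seasonality -> BrandLoyalty -> StoreType
  P3: CouponUse <- Seasonality -> BrandLoyalty -> PriorPurchase <- StoreType
  P4: CouponUse <- Seasonality -> Conversion <- BrandLoyalty -> StoreType
  P5: CouponUse <- Seasonality -> Conversion <- BrandLoyalty -> PriorPurchase <- StoreType
  P6: CouponUse <- Seasonality -> Conversion -> StoreType
The empty set is not sufficient: P1 (CouponUse <- Seasonality -> BrandLoyalty -> Conversion -> StoreType) has no collider blocking it and no conditioned non-collider, so it is open.
Try {Seasonality}:
  P1: blocked at fork node Seasonality ∈ conditioning set.
  P2: blocked at fork node Seasonality ∈ conditioning set.
  P3: blocked at fork node Seasonality ∈ conditioning set.
  P4: blocked at fork node Seasonality ∈ conditioning set.
  P5: blocked at fork node Seasonality ∈ conditioning set.
  P6: blocked at fork node Seasonality ∈ conditioning set.
{Seasonality} contains no descendant of CouponUse and blocks every backdoor path.
No other singleton works — e.g. {BrandLoyalty} leaves P6 open — so {Seasonality} is the unique smallest valid adjustment set.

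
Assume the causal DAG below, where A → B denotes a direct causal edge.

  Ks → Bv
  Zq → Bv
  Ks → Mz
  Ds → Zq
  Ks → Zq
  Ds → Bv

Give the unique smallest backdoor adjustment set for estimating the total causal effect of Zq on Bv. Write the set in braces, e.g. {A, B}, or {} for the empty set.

Variables eligible for adjustment (non-descendants of Zq, excluding Zq and Bv): {Ds, Ks, Mz}.
Backdoor paths from Zq to Bv:
  P1: Zq <- Ks -> Bv
  P2: Zq <- Ds -> Bv
The empty set is not sufficient: P1 (Zq <- Ks -> Bv) has no collider blocking it and no conditioned non-collider, so it is open.
Try {Ds, Ks}:
  P1: blocked at fork node Ks ∈ conditioning set.
  P2: blocked at fork node Ds ∈ conditioning set.
{Ds, Ks} contains no descendant of Zq and blocks every backdoor path.
Every element of {Ds, Ks} is needed (dropping Ds leaves P2 open; dropping Ks leaves P1 open), so no proper subset is valid.
Among all size-2 subsets of the eligible variables, only {Ds, Ks} blocks every backdoor path, so it is the unique smallest valid adjustment set.

{Ds, Ks}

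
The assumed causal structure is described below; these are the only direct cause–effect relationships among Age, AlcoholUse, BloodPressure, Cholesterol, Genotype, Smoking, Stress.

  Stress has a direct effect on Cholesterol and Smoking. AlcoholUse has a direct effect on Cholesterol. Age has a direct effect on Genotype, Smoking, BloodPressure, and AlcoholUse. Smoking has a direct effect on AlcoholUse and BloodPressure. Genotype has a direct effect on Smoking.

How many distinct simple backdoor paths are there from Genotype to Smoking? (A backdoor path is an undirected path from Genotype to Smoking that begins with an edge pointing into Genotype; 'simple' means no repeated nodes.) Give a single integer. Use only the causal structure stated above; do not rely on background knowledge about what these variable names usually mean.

4

A backdoor path from Genotype to Smoking is any simple undirected path whose first edge points into Genotype (i.e. leaves Genotype via a parent).
Parents of Genotype: {Age}.
Enumerating:
  P1: Genotype <- Age -> Smoking
  P2: Genotype <- Age -> AlcoholUse <- Smoking
  P3: Genotype <- Age -> AlcoholUse -> Cholesterol <- Stress -> Smoking
  P4: Genotype <- Age -> BloodPressure <- Smoking
That exhausts the simple backdoor paths. Count: 4.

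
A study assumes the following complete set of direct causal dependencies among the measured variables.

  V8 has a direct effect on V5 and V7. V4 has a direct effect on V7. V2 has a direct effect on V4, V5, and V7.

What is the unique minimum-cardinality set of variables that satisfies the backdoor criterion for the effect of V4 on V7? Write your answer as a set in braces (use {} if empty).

{V2}

Variables eligible for adjustment (non-descendants of V4, excluding V4 and V7): {V2, V5, V8}.
Backdoor paths from V4 to V7:
  P1: V4 <- V2 -> V7
  P2: V4 <- V2 -> V5 <- V8 -> V7
The empty set is not sufficient: P1 (V4 <- V2 -> V7) has no collider blocking it and no conditioned non-collider, so it is open.
Try {V2}:
  P1: blocked at fork node V2 ∈ conditioning set.
  P2: blocked at fork node V2 ∈ conditioning set.
{V2} contains no descendant of V4 and blocks every backdoor path.
No other singleton works — e.g. {V8} leaves P1 open — so {V2} is the unique smallest valid adjustment set.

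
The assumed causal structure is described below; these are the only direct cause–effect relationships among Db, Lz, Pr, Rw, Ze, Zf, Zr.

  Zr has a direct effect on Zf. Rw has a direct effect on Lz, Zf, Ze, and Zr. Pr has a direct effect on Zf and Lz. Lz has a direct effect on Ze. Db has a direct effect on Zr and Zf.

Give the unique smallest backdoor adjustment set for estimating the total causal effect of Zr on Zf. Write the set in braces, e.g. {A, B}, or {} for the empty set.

{Db, Rw}

Variables eligible for adjustment (non-descendants of Zr, excluding Zr and Zf): {Db, Lz, Pr, Rw, Ze}.
Backdoor paths from Zr to Zf:
  P1: Zr <- Rw -> Zf
  P2: Zr <- Rw -> Lz <- Pr -> Zf
  P3: Zr <- Rw -> Ze <- Lz <- Pr -> Zf
  P4: Zr <- Db -> Zf
The empty set is not sufficient: P1 (Zr <- Rw -> Zf) has no collider blocking it and no conditioned non-collider, so it is open.
Try {Db, Rw}:
  P1: blocked at fork node Rw ∈ conditioning set.
  P2: blocked at fork node Rw ∈ conditioning set.
  P3: blocked at fork node Rw ∈ conditioning set.
  P4: blocked at fork node Db ∈ conditioning set.
{Db, Rw} contains no descendant of Zr and blocks every backdoor path.
Every element of {Db, Rw} is needed (dropping Db leaves P4 open; dropping Rw leaves P1 open), so no proper subset is valid.
Among all size-2 subsets of the eligible variables, only {Db, Rw} blocks every backdoor path, so it is the unique smallest valid adjustment set.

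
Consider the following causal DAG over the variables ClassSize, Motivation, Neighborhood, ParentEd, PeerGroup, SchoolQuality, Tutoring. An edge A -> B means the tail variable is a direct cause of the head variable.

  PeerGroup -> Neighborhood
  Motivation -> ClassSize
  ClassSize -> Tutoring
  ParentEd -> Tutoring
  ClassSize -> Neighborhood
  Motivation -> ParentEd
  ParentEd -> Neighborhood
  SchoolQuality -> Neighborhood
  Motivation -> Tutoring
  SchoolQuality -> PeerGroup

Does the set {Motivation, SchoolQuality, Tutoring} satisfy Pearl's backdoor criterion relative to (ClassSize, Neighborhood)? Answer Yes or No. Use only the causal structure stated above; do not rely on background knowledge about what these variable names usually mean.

No

Backdoor paths from ClassSize to Neighborhood (paths whose first edge points into ClassSize):
  P1: ClassSize <- Motivation -> ParentEd -> Neighborhood
  P2: ClassSize <- Motivation -> Tutoring <- ParentEd -> Neighborhood
Condition 1 (no descendant of ClassSize in the set): FAILS — Tutoring is a descendant of ClassSize.
Condition 2 (every backdoor path blocked by {Motivation, SchoolQuality, Tutoring}):
  P1: blocked at fork node Motivation ∈ conditioning set.
  P2: blocked at fork node Motivation ∈ conditioning set.
{Motivation, SchoolQuality, Tutoring} does not satisfy the backdoor criterion.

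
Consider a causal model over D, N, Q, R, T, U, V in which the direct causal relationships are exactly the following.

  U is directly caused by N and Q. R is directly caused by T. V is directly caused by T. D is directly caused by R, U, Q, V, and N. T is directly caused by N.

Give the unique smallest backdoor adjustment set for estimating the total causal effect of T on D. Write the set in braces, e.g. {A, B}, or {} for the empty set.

Variables eligible for adjustment (non-descendants of T, excluding T and D): {N, Q, U}.
Backdoor paths from T to D:
  P1: T <- N -> U <- Q -> D
  P2: T <- N -> U -> D
  P3: T <- N -> D
The empty set is not sufficient: P2 (T <- N -> U -> D) has no collider blocking it and no conditioned non-collider, so it is open.
Try {N}:
  P1: blocked at fork node N ∈ conditioning set.
  P2: blocked at fork node N ∈ conditioning set.
  P3: blocked at fork node N ∈ conditioning set.
{N} contains no descendant of T and blocks every backdoor path.
No other singleton works — e.g. {Q} leaves P2 open — so {N} is the unique smallest valid adjustment set.

{N}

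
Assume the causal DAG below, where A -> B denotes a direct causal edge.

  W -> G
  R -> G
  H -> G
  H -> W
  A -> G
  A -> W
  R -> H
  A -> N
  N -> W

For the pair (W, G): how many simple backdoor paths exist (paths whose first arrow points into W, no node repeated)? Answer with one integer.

4

A backdoor path from W to G is any simple undirected path whose first edge points into W (i.e. leaves W via a parent).
Parents of W: {A, H, N}.
Enumerating:
  P1: W <- A -> G
  P2: W <- H <- R -> G
  P3: W <- H -> G
  P4: W <- N <- A -> G
That exhausts the simple backdoor paths. Count: 4.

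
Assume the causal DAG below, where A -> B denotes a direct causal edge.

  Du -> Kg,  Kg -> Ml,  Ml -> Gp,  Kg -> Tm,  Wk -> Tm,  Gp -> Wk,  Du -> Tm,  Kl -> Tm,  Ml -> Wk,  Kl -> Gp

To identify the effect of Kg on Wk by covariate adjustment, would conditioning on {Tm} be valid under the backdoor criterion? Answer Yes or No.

No

Backdoor paths from Kg to Wk (paths whose first edge points into Kg):
  P1: Kg <- Du -> Tm <- Kl -> Gp <- Ml -> Wk
  P2: Kg <- Du -> Tm <- Kl -> Gp -> Wk
  P3: Kg <- Du -> Tm <- Wk
Condition 1 (no descendant of Kg in the set): FAILS — Tm is a descendant of Kg.
Condition 2 (every backdoor path blocked by {Tm}):
  P1: open — collider(s) Tm, Gp are conditioned on (or have a conditioned descendant) and no non-collider on the path is in the set.
  P2: open — collider(s) Tm are conditioned on (or have a conditioned descendant) and no non-collider on the path is in the set.
  P3: open — collider(s) Tm are conditioned on (or have a conditioned descendant) and no non-collider on the path is in the set.
{Tm} does not satisfy the backdoor criterion.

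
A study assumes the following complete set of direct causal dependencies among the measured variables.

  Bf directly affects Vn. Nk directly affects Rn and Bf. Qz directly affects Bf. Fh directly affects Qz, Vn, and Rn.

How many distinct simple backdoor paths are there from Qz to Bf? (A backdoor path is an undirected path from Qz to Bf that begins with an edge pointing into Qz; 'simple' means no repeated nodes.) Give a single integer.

2

A backdoor path from Qz to Bf is any simple undirected path whose first edge points into Qz (i.e. leaves Qz via a parent).
Parents of Qz: {Fh}.
Enumerating:
  P1: Qz <- Fh -> Rn <- Nk -> Bf
  P2: Qz <- Fh -> Vn <- Bf
That exhausts the simple backdoor paths. Count: 2.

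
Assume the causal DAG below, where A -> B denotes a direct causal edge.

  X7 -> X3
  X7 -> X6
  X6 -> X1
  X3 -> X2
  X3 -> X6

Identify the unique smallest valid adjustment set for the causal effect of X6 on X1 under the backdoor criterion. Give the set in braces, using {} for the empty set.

{}

Variables eligible for adjustment (non-descendants of X6, excluding X6 and X1): {X2, X3, X7}.
Backdoor paths from X6 to X1:
  (none)
With no backdoor paths the empty set already satisfies the criterion, and it is trivially minimal.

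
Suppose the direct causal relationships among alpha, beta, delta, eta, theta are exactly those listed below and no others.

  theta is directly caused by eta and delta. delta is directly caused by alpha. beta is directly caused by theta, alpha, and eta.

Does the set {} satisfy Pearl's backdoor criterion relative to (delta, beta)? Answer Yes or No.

No

Backdoor paths from delta to beta (paths whose first edge points into delta):
  P1: delta <- alpha -> beta
Condition 1 (no descendant of delta in the set): holds — descendants of delta are {beta, theta}; none are in {}.
Condition 2 (every backdoor path blocked by {}):
  P1: open — no interior node is in the conditioning set.
{} does not satisfy the backdoor criterion.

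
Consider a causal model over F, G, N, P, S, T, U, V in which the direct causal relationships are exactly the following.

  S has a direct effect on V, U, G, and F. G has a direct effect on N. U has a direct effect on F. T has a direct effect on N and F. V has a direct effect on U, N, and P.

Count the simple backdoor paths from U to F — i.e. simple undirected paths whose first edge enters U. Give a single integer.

7

A backdoor path from U to F is any simple undirected path whose first edge points into U (i.e. leaves U via a parent).
Parents of U: {S, V}.
Enumerating:
  P1: U <- S -> V -> N <- T -> F
  P2: U <- S -> G -> N <- T -> F
  P3: U <- S -> F
  P4: U <- V <- S -> G -> N <- T -> F
  P5: U <- V <- S -> F
  P6: U <- V -> N <- T -> F
  P7: U <- V -> N <- G <- S -> F
That exhausts the simple backdoor paths. Count: 7.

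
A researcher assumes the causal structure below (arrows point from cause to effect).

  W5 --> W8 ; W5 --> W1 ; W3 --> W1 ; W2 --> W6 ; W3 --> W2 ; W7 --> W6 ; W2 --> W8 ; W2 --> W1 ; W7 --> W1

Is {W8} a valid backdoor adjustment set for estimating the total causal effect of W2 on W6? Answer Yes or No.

No

Backdoor paths from W2 to W6 (paths whose first edge points into W2):
  P1: W2 <- W3 -> W1 <- W7 -> W6
Condition 1 (no descendant of W2 in the set): FAILS — W8 is a descendant of W2.
Condition 2 (every backdoor path blocked by {W8}):
  P1: blocked at collider W1 (neither it nor any descendant is in the conditioning set).
{W8} does not satisfy the backdoor criterion.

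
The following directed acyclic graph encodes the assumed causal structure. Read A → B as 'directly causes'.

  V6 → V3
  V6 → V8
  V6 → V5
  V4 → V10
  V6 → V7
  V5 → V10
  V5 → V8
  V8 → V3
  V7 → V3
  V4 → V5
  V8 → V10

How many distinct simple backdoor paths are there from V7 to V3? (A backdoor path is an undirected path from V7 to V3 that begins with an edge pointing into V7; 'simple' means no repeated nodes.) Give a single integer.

5

A backdoor path from V7 to V3 is any simple undirected path whose first edge points into V7 (i.e. leaves V7 via a parent).
Parents of V7: {V6}.
Enumerating:
  P1: V7 <- V6 -> V5 <- V4 -> V10 <- V8 -> V3
  P2: V7 <- V6 -> V5 -> V8 -> V3
  P3: V7 <- V6 -> V5 -> V10 <- V8 -> V3
  P4: V7 <- V6 -> V8 -> V3
  P5: V7 <- V6 -> V3
That exhausts the simple backdoor paths. Count: 5.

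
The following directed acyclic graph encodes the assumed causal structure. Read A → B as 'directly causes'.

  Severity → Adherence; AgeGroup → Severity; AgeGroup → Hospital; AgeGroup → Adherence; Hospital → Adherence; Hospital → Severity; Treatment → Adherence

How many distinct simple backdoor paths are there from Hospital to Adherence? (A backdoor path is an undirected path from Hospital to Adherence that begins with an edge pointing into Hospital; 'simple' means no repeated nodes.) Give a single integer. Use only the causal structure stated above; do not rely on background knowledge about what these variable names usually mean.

2

A backdoor path from Hospital to Adherence is any simple undirected path whose first edge points into Hospital (i.e. leaves Hospital via a parent).
Parents of Hospital: {AgeGroup}.
Enumerating:
  P1: Hospital <- AgeGroup -> Severity -> Adherence
  P2: Hospital <- AgeGroup -> Adherence
That exhausts the simple backdoor paths. Count: 2.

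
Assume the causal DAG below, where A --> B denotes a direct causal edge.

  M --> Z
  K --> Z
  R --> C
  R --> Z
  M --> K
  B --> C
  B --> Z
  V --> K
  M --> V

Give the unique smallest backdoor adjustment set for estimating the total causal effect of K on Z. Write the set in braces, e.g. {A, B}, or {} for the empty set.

{M}

Variables eligible for adjustment (non-descendants of K, excluding K and Z): {B, C, M, R, V}.
Backdoor paths from K to Z:
  P1: K <- M -> Z
  P2: K <- V <- M -> Z
The empty set is not sufficient: P1 (K <- M -> Z) has no collider blocking it and no conditioned non-collider, so it is open.
Try {M}:
  P1: blocked at fork node M ∈ conditioning set.
  P2: blocked at fork node M ∈ conditioning set.
{M} contains no descendant of K and blocks every backdoor path.
No other singleton works — e.g. {V} leaves P1 open — so {M} is the unique smallest valid adjustment set.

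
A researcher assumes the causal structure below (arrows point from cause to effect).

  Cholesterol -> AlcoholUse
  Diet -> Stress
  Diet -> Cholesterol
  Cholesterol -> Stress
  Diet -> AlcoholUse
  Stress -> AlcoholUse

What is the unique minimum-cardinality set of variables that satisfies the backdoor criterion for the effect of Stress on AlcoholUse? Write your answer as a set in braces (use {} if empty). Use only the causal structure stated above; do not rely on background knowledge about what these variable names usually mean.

Variables eligible for adjustment (non-descendants of Stress, excluding Stress and AlcoholUse): {Cholesterol, Diet}.
Backdoor paths from Stress to AlcoholUse:
  P1: Stress <- Diet -> Cholesterol -> AlcoholUse
  P2: Stress <- Diet -> AlcoholUse
  P3: Stress <- Cholesterol <- Diet -> AlcoholUse
  P4: Stress <- Cholesterol -> AlcoholUse
The empty set is not sufficient: P1 (Stress <- Diet -> Cholesterol -> AlcoholUse) has no collider blocking it and no conditioned non-collider, so it is open.
Try {Cholesterol, Diet}:
  P1: blocked at fork node Diet ∈ conditioning set.
  P2: blocked at fork node Diet ∈ conditioning set.
  P3: blocked at chain node Cholesterol ∈ conditioning set.
  P4: blocked at fork node Cholesterol ∈ conditioning set.
{Cholesterol, Diet} contains no descendant of Stress and blocks every backdoor path.
Every element of {Cholesterol, Diet} is needed (dropping Cholesterol leaves P4 open; dropping Diet leaves P2 open), so no proper subset is valid.
Among all size-2 subsets of the eligible variables, only {Cholesterol, Diet} blocks every backdoor path, so it is the unique smallest valid adjustment set.

{Cholesterol, Diet}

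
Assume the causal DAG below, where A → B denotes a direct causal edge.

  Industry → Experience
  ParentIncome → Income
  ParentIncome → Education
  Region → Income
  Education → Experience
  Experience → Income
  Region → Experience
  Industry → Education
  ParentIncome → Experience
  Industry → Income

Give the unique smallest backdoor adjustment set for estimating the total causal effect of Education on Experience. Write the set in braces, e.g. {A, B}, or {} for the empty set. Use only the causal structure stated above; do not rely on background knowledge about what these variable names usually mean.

{Industry, ParentIncome}

Variables eligible for adjustment (non-descendants of Education, excluding Education and Experience): {Industry, ParentIncome, Region}.
Backdoor paths from Education to Experience:
  P1: Education <- ParentIncome -> Experience
  P2: Education <- ParentIncome -> Income <- Region -> Experience
  P3: Education <- ParentIncome -> Income <- Industry -> Experience
  P4: Education <- ParentIncome -> Income <- Experience
  P5: Education <- Industry -> Experience
  P6: Education <- Industry -> Income <- ParentIncome -> Experience
  P7: Education <- Industry -> Income <- Region -> Experience
  P8: Education <- Industry -> Income <- Experience
The empty set is not sufficient: P1 (Education <- ParentIncome -> Experience) has no collider blocking it and no conditioned non-collider, so it is open.
Try {Industry, ParentIncome}:
  P1: blocked at fork node ParentIncome ∈ conditioning set.
  P2: blocked at fork node ParentIncome ∈ conditioning set.
  P3: blocked at fork node ParentIncome ∈ conditioning set.
  P4: blocked at fork node ParentIncome ∈ conditioning set.
  P5: blocked at fork node Industry ∈ conditioning set.
  P6: blocked at fork node Industry ∈ conditioning set.
  P7: blocked at fork node Industry ∈ conditioning set.
  P8: blocked at fork node Industry ∈ conditioning set.
{Industry, ParentIncome} contains no descendant of Education and blocks every backdoor path.
Every element of {Industry, ParentIncome} is needed (dropping Industry leaves P5 open; dropping ParentIncome leaves P1 open), so no proper subset is valid.
Among all size-2 subsets of the eligible variables, only {Industry, ParentIncome} blocks every backdoor path, so it is the unique smallest valid adjustment set.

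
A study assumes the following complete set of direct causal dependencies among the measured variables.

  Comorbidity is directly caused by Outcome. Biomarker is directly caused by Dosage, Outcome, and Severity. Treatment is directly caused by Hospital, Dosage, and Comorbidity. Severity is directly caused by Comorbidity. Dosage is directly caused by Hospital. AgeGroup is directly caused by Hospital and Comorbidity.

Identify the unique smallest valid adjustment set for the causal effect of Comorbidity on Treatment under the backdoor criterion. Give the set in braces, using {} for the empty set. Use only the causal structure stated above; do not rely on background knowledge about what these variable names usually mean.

Variables eligible for adjustment (non-descendants of Comorbidity, excluding Comorbidity and Treatment): {Dosage, Hospital, Outcome}.
Backdoor paths from Comorbidity to Treatment:
  P1: Comorbidity <- Outcome -> Biomarker <- Dosage <- Hospital -> Treatment
  P2: Comorbidity <- Outcome -> Biomarker <- Dosage -> Treatment
Each backdoor path contains an unconditioned collider, so every path is already blocked with the empty conditioning set:
  P1: blocked at collider Biomarker (neither it nor any descendant is in the conditioning set).
  P2: blocked at collider Biomarker (neither it nor any descendant is in the conditioning set).
The empty set is therefore the unique smallest valid set.

{}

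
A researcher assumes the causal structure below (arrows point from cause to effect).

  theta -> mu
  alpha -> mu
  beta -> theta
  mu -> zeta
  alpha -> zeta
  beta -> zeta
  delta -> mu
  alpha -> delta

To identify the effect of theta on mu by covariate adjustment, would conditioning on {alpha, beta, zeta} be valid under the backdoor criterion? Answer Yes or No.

No

Backdoor paths from theta to mu (paths whose first edge points into theta):
  P1: theta <- beta -> zeta <- alpha -> delta -> mu
  P2: theta <- beta -> zeta <- alpha -> mu
  P3: theta <- beta -> zeta <- mu
Condition 1 (no descendant of theta in the set): FAILS — zeta is a descendant of theta.
Condition 2 (every backdoor path blocked by {alpha, beta, zeta}):
  P1: blocked at fork node beta ∈ conditioning set.
  P2: blocked at fork node beta ∈ conditioning set.
  P3: blocked at fork node beta ∈ conditioning set.
{alpha, beta, zeta} does not satisfy the backdoor criterion.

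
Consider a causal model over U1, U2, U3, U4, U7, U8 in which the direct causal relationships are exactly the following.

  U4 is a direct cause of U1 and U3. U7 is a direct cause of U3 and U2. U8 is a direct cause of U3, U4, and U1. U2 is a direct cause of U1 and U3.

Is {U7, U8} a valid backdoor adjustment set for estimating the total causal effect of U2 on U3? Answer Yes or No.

Backdoor paths from U2 to U3 (paths whose first edge points into U2):
  P1: U2 <- U7 -> U3
Condition 1 (no descendant of U2 in the set): holds — descendants of U2 are {U1, U3}; none are in {U7, U8}.
Condition 2 (every backdoor path blocked by {U7, U8}):
  P1: blocked at fork node U7 ∈ conditioning set.
{U7, U8} satisfies the backdoor criterion.

Yes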